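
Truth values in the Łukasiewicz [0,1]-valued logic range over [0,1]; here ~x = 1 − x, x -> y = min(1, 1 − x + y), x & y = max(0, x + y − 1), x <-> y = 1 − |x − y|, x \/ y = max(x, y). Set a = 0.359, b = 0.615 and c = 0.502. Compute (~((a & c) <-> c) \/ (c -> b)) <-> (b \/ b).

a & c = max(0, 0.359 + 0.502 − 1) = max(0, -0.139) = 0.000
(a & c) <-> c = 1 − |0.000 − 0.502| = 1 − 0.502 = 0.498
~((a & c) <-> c) = 1 − 0.498 = 0.502
c -> b = min(1, 1 − 0.502 + 0.615) = min(1, 1.113) = 1.000
~((a & c) <-> c) \/ (c -> b) = max(0.502, 1.000) = 1.000
b \/ b = max(0.615, 0.615) = 0.615
(~((a & c) <-> c) \/ (c -> b)) <-> (b \/ b) = 1 − |1.000 − 0.615| = 1 − 0.385 = 0.615

0.615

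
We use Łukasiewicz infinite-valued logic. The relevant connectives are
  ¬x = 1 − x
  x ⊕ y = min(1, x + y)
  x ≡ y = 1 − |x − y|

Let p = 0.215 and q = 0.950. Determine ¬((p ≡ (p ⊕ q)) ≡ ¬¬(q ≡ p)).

p ⊕ q = min(1, 0.215 + 0.950) = min(1, 1.165) = 1.000
p ≡ (p ⊕ q) = 1 − |0.215 − 1.000| = 1 − 0.785 = 0.215
q ≡ p = 1 − |0.950 − 0.215| = 1 − 0.735 = 0.265
¬(q ≡ p) = 1 − 0.265 = 0.735
¬¬(q ≡ p) = 1 − 0.735 = 0.265
(p ≡ (p ⊕ q)) ≡ ¬¬(q ≡ p) = 1 − |0.215 − 0.265| = 1 − 0.050 = 0.950
¬((p ≡ (p ⊕ q)) ≡ ¬¬(q ≡ p)) = 1 − 0.950 = 0.050

0.050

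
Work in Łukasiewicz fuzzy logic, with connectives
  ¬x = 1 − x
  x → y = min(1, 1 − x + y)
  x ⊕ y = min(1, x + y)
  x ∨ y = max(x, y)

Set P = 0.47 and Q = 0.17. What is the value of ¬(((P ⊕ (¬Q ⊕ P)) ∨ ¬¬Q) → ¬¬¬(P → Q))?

0.70

¬Q = 1 − 0.17 = 0.83
¬Q ⊕ P = min(1, 0.83 + 0.47) = min(1, 1.30) = 1.00
P ⊕ (¬Q ⊕ P) = min(1, 0.47 + 1.00) = min(1, 1.47) = 1.00
¬¬Q = 1 − 0.83 = 0.17
(P ⊕ (¬Q ⊕ P)) ∨ ¬¬Q = max(1.00, 0.17) = 1.00
P → Q = min(1, 1 − 0.47 + 0.17) = min(1, 0.70) = 0.70
¬(P → Q) = 1 − 0.70 = 0.30
¬¬(P → Q) = 1 − 0.30 = 0.70
¬¬¬(P → Q) = 1 − 0.70 = 0.30
((P ⊕ (¬Q ⊕ P)) ∨ ¬¬Q) → ¬¬¬(P → Q) = min(1, 1 − 1.00 + 0.30) = min(1, 0.30) = 0.30
¬(((P ⊕ (¬Q ⊕ P)) ∨ ¬¬Q) → ¬¬¬(P → Q)) = 1 − 0.30 = 0.70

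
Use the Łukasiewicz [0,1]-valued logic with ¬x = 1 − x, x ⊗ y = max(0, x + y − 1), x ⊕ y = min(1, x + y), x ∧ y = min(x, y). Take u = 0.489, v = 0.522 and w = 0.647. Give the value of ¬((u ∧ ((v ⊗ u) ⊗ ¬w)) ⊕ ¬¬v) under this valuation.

0.478

v ⊗ u = max(0, 0.522 + 0.489 − 1) = max(0, 0.011) = 0.011
¬w = 1 − 0.647 = 0.353
(v ⊗ u) ⊗ ¬w = max(0, 0.011 + 0.353 − 1) = max(0, -0.636) = 0.000
u ∧ ((v ⊗ u) ⊗ ¬w) = min(0.489, 0.000) = 0.000
¬v = 1 − 0.522 = 0.478
¬¬v = 1 − 0.478 = 0.522
(u ∧ ((v ⊗ u) ⊗ ¬w)) ⊕ ¬¬v = min(1, 0.000 + 0.522) = min(1, 0.522) = 0.522
¬((u ∧ ((v ⊗ u) ⊗ ¬w)) ⊕ ¬¬v) = 1 − 0.522 = 0.478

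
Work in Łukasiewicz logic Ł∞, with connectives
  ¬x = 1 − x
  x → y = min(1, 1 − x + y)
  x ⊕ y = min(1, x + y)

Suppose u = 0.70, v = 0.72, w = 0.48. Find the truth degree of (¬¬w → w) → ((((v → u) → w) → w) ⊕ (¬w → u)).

¬w = 1 − 0.48 = 0.52
¬¬w = 1 − 0.52 = 0.48
¬¬w → w = min(1, 1 − 0.48 + 0.48) = min(1, 1.00) = 1.00
v → u = min(1, 1 − 0.72 + 0.70) = min(1, 0.98) = 0.98
(v → u) → w = min(1, 1 − 0.98 + 0.48) = min(1, 0.50) = 0.50
((v → u) → w) → w = min(1, 1 − 0.50 + 0.48) = min(1, 0.98) = 0.98
¬w → u = min(1, 1 − 0.52 + 0.70) = min(1, 1.18) = 1.00
(((v → u) → w) → w) ⊕ (¬w → u) = min(1, 0.98 + 1.00) = min(1, 1.98) = 1.00
(¬¬w → w) → ((((v → u) → w) → w) ⊕ (¬w → u)) = min(1, 1 − 1.00 + 1.00) = min(1, 1.00) = 1.00

1.00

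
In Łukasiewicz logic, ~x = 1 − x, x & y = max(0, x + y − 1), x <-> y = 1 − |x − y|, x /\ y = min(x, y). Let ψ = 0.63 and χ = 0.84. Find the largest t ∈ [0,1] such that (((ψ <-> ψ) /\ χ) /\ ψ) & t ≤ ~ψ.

ψ <-> ψ = 1 − |0.63 − 0.63| = 1 − 0.00 = 1.00
(ψ <-> ψ) /\ χ = min(1.00, 0.84) = 0.84
((ψ <-> ψ) /\ χ) /\ ψ = min(0.84, 0.63) = 0.63
So the left factor is ((ψ <-> ψ) /\ χ) /\ ψ = 0.63.
~ψ = 1 − 0.63 = 0.37
So the right-hand bound is ~ψ = 0.37.
The residuum of the Łukasiewicz t-norm gives the supremum: min(1, 1 − 0.63 + 0.37).
1 − 0.63 + 0.37 = 0.74, so t = min(1, 0.74) = 0.74.
Check: 0.63 & 0.74 = max(0, 0.37) = 0.37 ≤ 0.37.

0.74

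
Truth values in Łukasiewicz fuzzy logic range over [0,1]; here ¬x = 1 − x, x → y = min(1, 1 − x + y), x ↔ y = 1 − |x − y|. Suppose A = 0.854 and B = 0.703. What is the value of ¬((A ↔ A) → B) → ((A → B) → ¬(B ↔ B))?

0.854

A ↔ A = 1 − |0.854 − 0.854| = 1 − 0.000 = 1.000
(A ↔ A) → B = min(1, 1 − 1.000 + 0.703) = min(1, 0.703) = 0.703
¬((A ↔ A) → B) = 1 − 0.703 = 0.297
A → B = min(1, 1 − 0.854 + 0.703) = min(1, 0.849) = 0.849
B ↔ B = 1 − |0.703 − 0.703| = 1 − 0.000 = 1.000
¬(B ↔ B) = 1 − 1.000 = 0.000
(A → B) → ¬(B ↔ B) = min(1, 1 − 0.849 + 0.000) = min(1, 0.151) = 0.151
¬((A ↔ A) → B) → ((A → B) → ¬(B ↔ B)) = min(1, 1 − 0.297 + 0.151) = min(1, 0.854) = 0.854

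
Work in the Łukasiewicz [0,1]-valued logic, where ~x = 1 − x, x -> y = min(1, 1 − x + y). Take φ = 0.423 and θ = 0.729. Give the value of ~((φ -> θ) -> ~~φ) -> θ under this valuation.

1.000

φ -> θ = min(1, 1 − 0.423 + 0.729) = min(1, 1.306) = 1.000
~φ = 1 − 0.423 = 0.577
~~φ = 1 − 0.577 = 0.423
(φ -> θ) -> ~~φ = min(1, 1 − 1.000 + 0.423) = min(1, 0.423) = 0.423
~((φ -> θ) -> ~~φ) = 1 − 0.423 = 0.577
~((φ -> θ) -> ~~φ) -> θ = min(1, 1 − 0.577 + 0.729) = min(1, 1.152) = 1.000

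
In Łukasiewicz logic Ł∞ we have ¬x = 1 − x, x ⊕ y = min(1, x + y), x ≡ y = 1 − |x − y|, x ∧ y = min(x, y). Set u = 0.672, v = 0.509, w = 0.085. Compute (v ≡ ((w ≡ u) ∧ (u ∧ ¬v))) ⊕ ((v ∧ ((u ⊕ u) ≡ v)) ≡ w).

w ≡ u = 1 − |0.085 − 0.672| = 1 − 0.587 = 0.413
¬v = 1 − 0.509 = 0.491
u ∧ ¬v = min(0.672, 0.491) = 0.491
(w ≡ u) ∧ (u ∧ ¬v) = min(0.413, 0.491) = 0.413
v ≡ ((w ≡ u) ∧ (u ∧ ¬v)) = 1 − |0.509 − 0.413| = 1 − 0.096 = 0.904
u ⊕ u = min(1, 0.672 + 0.672) = min(1, 1.344) = 1.000
(u ⊕ u) ≡ v = 1 − |1.000 − 0.509| = 1 − 0.491 = 0.509
v ∧ ((u ⊕ u) ≡ v) = min(0.509, 0.509) = 0.509
(v ∧ ((u ⊕ u) ≡ v)) ≡ w = 1 − |0.509 − 0.085| = 1 − 0.424 = 0.576
(v ≡ ((w ≡ u) ∧ (u ∧ ¬v))) ⊕ ((v ∧ ((u ⊕ u) ≡ v)) ≡ w) = min(1, 0.904 + 0.576) = min(1, 1.480) = 1.000

1.000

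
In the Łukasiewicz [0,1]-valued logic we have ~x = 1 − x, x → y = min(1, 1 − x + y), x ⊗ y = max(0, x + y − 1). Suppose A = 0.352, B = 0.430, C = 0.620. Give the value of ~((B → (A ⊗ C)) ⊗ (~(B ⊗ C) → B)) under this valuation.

A ⊗ C = max(0, 0.352 + 0.620 − 1) = max(0, -0.028) = 0.000
B → (A ⊗ C) = min(1, 1 − 0.430 + 0.000) = min(1, 0.570) = 0.570
B ⊗ C = max(0, 0.430 + 0.620 − 1) = max(0, 0.050) = 0.050
~(B ⊗ C) = 1 − 0.050 = 0.950
~(B ⊗ C) → B = min(1, 1 − 0.950 + 0.430) = min(1, 0.480) = 0.480
(B → (A ⊗ C)) ⊗ (~(B ⊗ C) → B) = max(0, 0.570 + 0.480 − 1) = max(0, 0.050) = 0.050
~((B → (A ⊗ C)) ⊗ (~(B ⊗ C) → B)) = 1 − 0.050 = 0.950

0.950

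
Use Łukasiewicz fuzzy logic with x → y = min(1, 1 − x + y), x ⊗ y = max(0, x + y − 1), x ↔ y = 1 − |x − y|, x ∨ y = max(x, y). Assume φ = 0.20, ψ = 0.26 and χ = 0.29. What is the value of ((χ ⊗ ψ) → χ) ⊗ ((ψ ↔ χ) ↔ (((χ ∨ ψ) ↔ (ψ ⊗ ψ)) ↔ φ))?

0.52

χ ⊗ ψ = max(0, 0.29 + 0.26 − 1) = max(0, -0.45) = 0.00
(χ ⊗ ψ) → χ = min(1, 1 − 0.00 + 0.29) = min(1, 1.29) = 1.00
ψ ↔ χ = 1 − |0.26 − 0.29| = 1 − 0.03 = 0.97
χ ∨ ψ = max(0.29, 0.26) = 0.29
ψ ⊗ ψ = max(0, 0.26 + 0.26 − 1) = max(0, -0.48) = 0.00
(χ ∨ ψ) ↔ (ψ ⊗ ψ) = 1 − |0.29 − 0.00| = 1 − 0.29 = 0.71
((χ ∨ ψ) ↔ (ψ ⊗ ψ)) ↔ φ = 1 − |0.71 − 0.20| = 1 − 0.51 = 0.49
(ψ ↔ χ) ↔ (((χ ∨ ψ) ↔ (ψ ⊗ ψ)) ↔ φ) = 1 − |0.97 − 0.49| = 1 − 0.48 = 0.52
((χ ⊗ ψ) → χ) ⊗ ((ψ ↔ χ) ↔ (((χ ∨ ψ) ↔ (ψ ⊗ ψ)) ↔ φ)) = max(0, 1.00 + 0.52 − 1) = max(0, 0.52) = 0.52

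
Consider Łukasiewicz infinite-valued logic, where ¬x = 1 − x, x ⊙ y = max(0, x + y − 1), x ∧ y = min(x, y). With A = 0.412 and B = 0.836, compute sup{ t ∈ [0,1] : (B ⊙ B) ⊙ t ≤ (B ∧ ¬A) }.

B ⊙ B = max(0, 0.836 + 0.836 − 1) = max(0, 0.672) = 0.672
So the left factor is B ⊙ B = 0.672.
¬A = 1 − 0.412 = 0.588
B ∧ ¬A = min(0.836, 0.588) = 0.588
So the right-hand bound is B ∧ ¬A = 0.588.
The residuum of the Łukasiewicz t-norm gives the supremum: min(1, 1 − 0.672 + 0.588).
1 − 0.672 + 0.588 = 0.916, so t = min(1, 0.916) = 0.916.
Check: 0.672 ⊙ 0.916 = max(0, 0.588) = 0.588 ≤ 0.588.

0.916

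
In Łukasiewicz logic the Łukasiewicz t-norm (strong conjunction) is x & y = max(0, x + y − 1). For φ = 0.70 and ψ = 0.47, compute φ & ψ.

φ & ψ = max(0, 0.70 + 0.47 − 1) = max(0, 0.17) = 0.17
For comparison, the Gödel (minimum) t-norm min(x, y) would give 0.47.

0.17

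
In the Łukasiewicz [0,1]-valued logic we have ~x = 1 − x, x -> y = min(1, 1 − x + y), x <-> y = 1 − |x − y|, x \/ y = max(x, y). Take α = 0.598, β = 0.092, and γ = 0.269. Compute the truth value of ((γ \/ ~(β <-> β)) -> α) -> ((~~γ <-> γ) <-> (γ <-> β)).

0.823

β <-> β = 1 − |0.092 − 0.092| = 1 − 0.000 = 1.000
~(β <-> β) = 1 − 1.000 = 0.000
γ \/ ~(β <-> β) = max(0.269, 0.000) = 0.269
(γ \/ ~(β <-> β)) -> α = min(1, 1 − 0.269 + 0.598) = min(1, 1.329) = 1.000
~γ = 1 − 0.269 = 0.731
~~γ = 1 − 0.731 = 0.269
~~γ <-> γ = 1 − |0.269 − 0.269| = 1 − 0.000 = 1.000
γ <-> β = 1 − |0.269 − 0.092| = 1 − 0.177 = 0.823
(~~γ <-> γ) <-> (γ <-> β) = 1 − |1.000 − 0.823| = 1 − 0.177 = 0.823
((γ \/ ~(β <-> β)) -> α) -> ((~~γ <-> γ) <-> (γ <-> β)) = min(1, 1 − 1.000 + 0.823) = min(1, 0.823) = 0.823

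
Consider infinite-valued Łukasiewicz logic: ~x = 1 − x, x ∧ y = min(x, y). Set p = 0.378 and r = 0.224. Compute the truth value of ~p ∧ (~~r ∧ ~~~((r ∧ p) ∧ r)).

~p = 1 − 0.378 = 0.622
~r = 1 − 0.224 = 0.776
~~r = 1 − 0.776 = 0.224
r ∧ p = min(0.224, 0.378) = 0.224
(r ∧ p) ∧ r = min(0.224, 0.224) = 0.224
~((r ∧ p) ∧ r) = 1 − 0.224 = 0.776
~~((r ∧ p) ∧ r) = 1 − 0.776 = 0.224
~~~((r ∧ p) ∧ r) = 1 − 0.224 = 0.776
~~r ∧ ~~~((r ∧ p) ∧ r) = min(0.224, 0.776) = 0.224
~p ∧ (~~r ∧ ~~~((r ∧ p) ∧ r)) = min(0.622, 0.224) = 0.224

0.224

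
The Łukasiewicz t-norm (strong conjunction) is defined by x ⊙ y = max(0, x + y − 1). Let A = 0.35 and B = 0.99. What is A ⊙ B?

0.34

A ⊙ B = max(0, 0.35 + 0.99 − 1) = max(0, 0.34) = 0.34
For comparison, the Gödel (minimum) t-norm min(x, y) would give 0.35.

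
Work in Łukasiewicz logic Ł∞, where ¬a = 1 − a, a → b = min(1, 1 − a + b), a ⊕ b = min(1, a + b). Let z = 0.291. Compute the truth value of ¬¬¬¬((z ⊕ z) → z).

z ⊕ z = min(1, 0.291 + 0.291) = min(1, 0.582) = 0.582
(z ⊕ z) → z = min(1, 1 − 0.582 + 0.291) = min(1, 0.709) = 0.709
¬((z ⊕ z) → z) = 1 − 0.709 = 0.291
¬¬((z ⊕ z) → z) = 1 − 0.291 = 0.709
¬¬¬((z ⊕ z) → z) = 1 − 0.709 = 0.291
¬¬¬¬((z ⊕ z) → z) = 1 − 0.291 = 0.709

0.709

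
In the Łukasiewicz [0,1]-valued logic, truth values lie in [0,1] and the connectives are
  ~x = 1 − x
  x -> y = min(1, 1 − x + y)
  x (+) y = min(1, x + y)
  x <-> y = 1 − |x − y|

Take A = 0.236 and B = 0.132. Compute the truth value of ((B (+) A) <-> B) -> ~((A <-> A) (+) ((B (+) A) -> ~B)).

B (+) A = min(1, 0.132 + 0.236) = min(1, 0.368) = 0.368
(B (+) A) <-> B = 1 − |0.368 − 0.132| = 1 − 0.236 = 0.764
A <-> A = 1 − |0.236 − 0.236| = 1 − 0.000 = 1.000
~B = 1 − 0.132 = 0.868
(B (+) A) -> ~B = min(1, 1 − 0.368 + 0.868) = min(1, 1.500) = 1.000
(A <-> A) (+) ((B (+) A) -> ~B) = min(1, 1.000 + 1.000) = min(1, 2.000) = 1.000
~((A <-> A) (+) ((B (+) A) -> ~B)) = 1 − 1.000 = 0.000
((B (+) A) <-> B) -> ~((A <-> A) (+) ((B (+) A) -> ~B)) = min(1, 1 − 0.764 + 0.000) = min(1, 0.236) = 0.236

0.236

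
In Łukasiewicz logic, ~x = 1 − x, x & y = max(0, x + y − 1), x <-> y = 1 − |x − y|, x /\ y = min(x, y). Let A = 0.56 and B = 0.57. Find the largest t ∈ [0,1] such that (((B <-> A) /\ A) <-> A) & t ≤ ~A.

0.44

B <-> A = 1 − |0.57 − 0.56| = 1 − 0.01 = 0.99
(B <-> A) /\ A = min(0.99, 0.56) = 0.56
((B <-> A) /\ A) <-> A = 1 − |0.56 − 0.56| = 1 − 0.00 = 1.00
So the left factor is ((B <-> A) /\ A) <-> A = 1.00.
~A = 1 − 0.56 = 0.44
So the right-hand bound is ~A = 0.44.
The residuum of the Łukasiewicz t-norm gives the supremum: min(1, 1 − 1.00 + 0.44).
1 − 1.00 + 0.44 = 0.44, so t = min(1, 0.44) = 0.44.
Check: 1.00 & 0.44 = max(0, 0.44) = 0.44 ≤ 0.44.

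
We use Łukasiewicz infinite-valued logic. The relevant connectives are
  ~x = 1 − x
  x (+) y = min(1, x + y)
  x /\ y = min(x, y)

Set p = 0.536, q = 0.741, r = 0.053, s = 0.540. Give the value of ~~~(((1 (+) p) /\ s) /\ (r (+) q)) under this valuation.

0.460

1 (+) p = min(1, 1.000 + 0.536) = min(1, 1.536) = 1.000
(1 (+) p) /\ s = min(1.000, 0.540) = 0.540
r (+) q = min(1, 0.053 + 0.741) = min(1, 0.794) = 0.794
((1 (+) p) /\ s) /\ (r (+) q) = min(0.540, 0.794) = 0.540
~(((1 (+) p) /\ s) /\ (r (+) q)) = 1 − 0.540 = 0.460
~~(((1 (+) p) /\ s) /\ (r (+) q)) = 1 − 0.460 = 0.540
~~~(((1 (+) p) /\ s) /\ (r (+) q)) = 1 − 0.540 = 0.460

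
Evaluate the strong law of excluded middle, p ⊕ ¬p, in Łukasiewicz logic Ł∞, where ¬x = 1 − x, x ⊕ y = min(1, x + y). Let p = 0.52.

¬p = 1 − 0.52 = 0.48
p ⊕ ¬p = min(1, 0.52 + 0.48) = min(1, 1.00) = 1.00
(As expected: always 1 in Ł∞ since a ⊕ (1−a) = 1.)

1.00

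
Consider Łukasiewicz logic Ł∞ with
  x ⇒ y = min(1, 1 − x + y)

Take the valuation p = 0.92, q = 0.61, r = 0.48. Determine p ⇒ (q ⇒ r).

0.95

q ⇒ r = min(1, 1 − 0.61 + 0.48) = min(1, 0.87) = 0.87
p ⇒ (q ⇒ r) = min(1, 1 − 0.92 + 0.87) = min(1, 0.95) = 0.95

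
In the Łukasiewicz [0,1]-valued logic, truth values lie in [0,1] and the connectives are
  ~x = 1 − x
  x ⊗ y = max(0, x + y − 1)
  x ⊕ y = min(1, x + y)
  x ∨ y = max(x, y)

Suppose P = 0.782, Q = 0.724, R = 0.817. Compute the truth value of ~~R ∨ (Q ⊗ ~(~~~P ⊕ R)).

0.817

~R = 1 − 0.817 = 0.183
~~R = 1 − 0.183 = 0.817
~P = 1 − 0.782 = 0.218
~~P = 1 − 0.218 = 0.782
~~~P = 1 − 0.782 = 0.218
~~~P ⊕ R = min(1, 0.218 + 0.817) = min(1, 1.035) = 1.000
~(~~~P ⊕ R) = 1 − 1.000 = 0.000
Q ⊗ ~(~~~P ⊕ R) = max(0, 0.724 + 0.000 − 1) = max(0, -0.276) = 0.000
~~R ∨ (Q ⊗ ~(~~~P ⊕ R)) = max(0.817, 0.000) = 0.817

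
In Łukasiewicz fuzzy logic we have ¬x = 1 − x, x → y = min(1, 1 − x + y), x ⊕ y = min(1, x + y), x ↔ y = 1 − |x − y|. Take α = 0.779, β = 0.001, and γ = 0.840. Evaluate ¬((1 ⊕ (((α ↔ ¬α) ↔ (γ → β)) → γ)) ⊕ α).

0.000

¬α = 1 − 0.779 = 0.221
α ↔ ¬α = 1 − |0.779 − 0.221| = 1 − 0.558 = 0.442
γ → β = min(1, 1 − 0.840 + 0.001) = min(1, 0.161) = 0.161
(α ↔ ¬α) ↔ (γ → β) = 1 − |0.442 − 0.161| = 1 − 0.281 = 0.719
((α ↔ ¬α) ↔ (γ → β)) → γ = min(1, 1 − 0.719 + 0.840) = min(1, 1.121) = 1.000
1 ⊕ (((α ↔ ¬α) ↔ (γ → β)) → γ) = min(1, 1.000 + 1.000) = min(1, 2.000) = 1.000
(1 ⊕ (((α ↔ ¬α) ↔ (γ → β)) → γ)) ⊕ α = min(1, 1.000 + 0.779) = min(1, 1.779) = 1.000
¬((1 ⊕ (((α ↔ ¬α) ↔ (γ → β)) → γ)) ⊕ α) = 1 − 1.000 = 0.000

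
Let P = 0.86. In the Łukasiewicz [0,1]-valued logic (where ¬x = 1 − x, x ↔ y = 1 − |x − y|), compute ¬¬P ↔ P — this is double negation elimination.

¬P = 1 − 0.86 = 0.14
¬¬P = 1 − 0.14 = 0.86
¬¬P ↔ P = 1 − |0.86 − 0.86| = 1 − 0.00 = 1.00
(As expected: always 1 in Ł∞ since negation is involutive.)

1.00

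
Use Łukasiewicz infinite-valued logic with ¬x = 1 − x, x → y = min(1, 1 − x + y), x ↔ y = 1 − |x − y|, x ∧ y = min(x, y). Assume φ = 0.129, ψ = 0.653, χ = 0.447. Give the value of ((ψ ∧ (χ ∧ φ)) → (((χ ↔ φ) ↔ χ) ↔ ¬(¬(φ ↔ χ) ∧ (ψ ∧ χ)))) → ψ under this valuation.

0.653

χ ∧ φ = min(0.447, 0.129) = 0.129
ψ ∧ (χ ∧ φ) = min(0.653, 0.129) = 0.129
χ ↔ φ = 1 − |0.447 − 0.129| = 1 − 0.318 = 0.682
(χ ↔ φ) ↔ χ = 1 − |0.682 − 0.447| = 1 − 0.235 = 0.765
φ ↔ χ = 1 − |0.129 − 0.447| = 1 − 0.318 = 0.682
¬(φ ↔ χ) = 1 − 0.682 = 0.318
ψ ∧ χ = min(0.653, 0.447) = 0.447
¬(φ ↔ χ) ∧ (ψ ∧ χ) = min(0.318, 0.447) = 0.318
¬(¬(φ ↔ χ) ∧ (ψ ∧ χ)) = 1 − 0.318 = 0.682
((χ ↔ φ) ↔ χ) ↔ ¬(¬(φ ↔ χ) ∧ (ψ ∧ χ)) = 1 − |0.765 − 0.682| = 1 − 0.083 = 0.917
(ψ ∧ (χ ∧ φ)) → (((χ ↔ φ) ↔ χ) ↔ ¬(¬(φ ↔ χ) ∧ (ψ ∧ χ))) = min(1, 1 − 0.129 + 0.917) = min(1, 1.788) = 1.000
((ψ ∧ (χ ∧ φ)) → (((χ ↔ φ) ↔ χ) ↔ ¬(¬(φ ↔ χ) ∧ (ψ ∧ χ)))) → ψ = min(1, 1 − 1.000 + 0.653) = min(1, 0.653) = 0.653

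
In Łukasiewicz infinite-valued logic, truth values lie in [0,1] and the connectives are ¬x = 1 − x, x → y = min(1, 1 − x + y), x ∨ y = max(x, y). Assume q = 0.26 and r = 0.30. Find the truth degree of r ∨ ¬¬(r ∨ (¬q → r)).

0.56

¬q = 1 − 0.26 = 0.74
¬q → r = min(1, 1 − 0.74 + 0.30) = min(1, 0.56) = 0.56
r ∨ (¬q → r) = max(0.30, 0.56) = 0.56
¬(r ∨ (¬q → r)) = 1 − 0.56 = 0.44
¬¬(r ∨ (¬q → r)) = 1 − 0.44 = 0.56
r ∨ ¬¬(r ∨ (¬q → r)) = max(0.30, 0.56) = 0.56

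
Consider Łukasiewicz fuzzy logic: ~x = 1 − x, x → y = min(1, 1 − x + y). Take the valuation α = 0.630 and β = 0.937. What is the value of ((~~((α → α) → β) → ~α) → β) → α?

0.630

α → α = min(1, 1 − 0.630 + 0.630) = min(1, 1.000) = 1.000
(α → α) → β = min(1, 1 − 1.000 + 0.937) = min(1, 0.937) = 0.937
~((α → α) → β) = 1 − 0.937 = 0.063
~~((α → α) → β) = 1 − 0.063 = 0.937
~α = 1 − 0.630 = 0.370
~~((α → α) → β) → ~α = min(1, 1 − 0.937 + 0.370) = min(1, 0.433) = 0.433
(~~((α → α) → β) → ~α) → β = min(1, 1 − 0.433 + 0.937) = min(1, 1.504) = 1.000
((~~((α → α) → β) → ~α) → β) → α = min(1, 1 − 1.000 + 0.630) = min(1, 0.630) = 0.630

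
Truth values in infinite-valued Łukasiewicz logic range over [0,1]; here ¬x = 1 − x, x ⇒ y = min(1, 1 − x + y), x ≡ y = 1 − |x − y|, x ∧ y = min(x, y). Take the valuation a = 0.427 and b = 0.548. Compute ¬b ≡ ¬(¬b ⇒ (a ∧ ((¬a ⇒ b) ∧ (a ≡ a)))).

0.573

¬b = 1 − 0.548 = 0.452
¬a = 1 − 0.427 = 0.573
¬a ⇒ b = min(1, 1 − 0.573 + 0.548) = min(1, 0.975) = 0.975
a ≡ a = 1 − |0.427 − 0.427| = 1 − 0.000 = 1.000
(¬a ⇒ b) ∧ (a ≡ a) = min(0.975, 1.000) = 0.975
a ∧ ((¬a ⇒ b) ∧ (a ≡ a)) = min(0.427, 0.975) = 0.427
¬b ⇒ (a ∧ ((¬a ⇒ b) ∧ (a ≡ a))) = min(1, 1 − 0.452 + 0.427) = min(1, 0.975) = 0.975
¬(¬b ⇒ (a ∧ ((¬a ⇒ b) ∧ (a ≡ a)))) = 1 − 0.975 = 0.025
¬b ≡ ¬(¬b ⇒ (a ∧ ((¬a ⇒ b) ∧ (a ≡ a)))) = 1 − |0.452 − 0.025| = 1 − 0.427 = 0.573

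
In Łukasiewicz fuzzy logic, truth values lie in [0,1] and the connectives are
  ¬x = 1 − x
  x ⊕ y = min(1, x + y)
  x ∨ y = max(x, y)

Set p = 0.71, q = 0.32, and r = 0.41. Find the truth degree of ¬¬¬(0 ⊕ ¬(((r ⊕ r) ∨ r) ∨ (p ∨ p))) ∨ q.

0.82

r ⊕ r = min(1, 0.41 + 0.41) = min(1, 0.82) = 0.82
(r ⊕ r) ∨ r = max(0.82, 0.41) = 0.82
p ∨ p = max(0.71, 0.71) = 0.71
((r ⊕ r) ∨ r) ∨ (p ∨ p) = max(0.82, 0.71) = 0.82
¬(((r ⊕ r) ∨ r) ∨ (p ∨ p)) = 1 − 0.82 = 0.18
0 ⊕ ¬(((r ⊕ r) ∨ r) ∨ (p ∨ p)) = min(1, 0.00 + 0.18) = min(1, 0.18) = 0.18
¬(0 ⊕ ¬(((r ⊕ r) ∨ r) ∨ (p ∨ p))) = 1 − 0.18 = 0.82
¬¬(0 ⊕ ¬(((r ⊕ r) ∨ r) ∨ (p ∨ p))) = 1 − 0.82 = 0.18
¬¬¬(0 ⊕ ¬(((r ⊕ r) ∨ r) ∨ (p ∨ p))) = 1 − 0.18 = 0.82
¬¬¬(0 ⊕ ¬(((r ⊕ r) ∨ r) ∨ (p ∨ p))) ∨ q = max(0.82, 0.32) = 0.82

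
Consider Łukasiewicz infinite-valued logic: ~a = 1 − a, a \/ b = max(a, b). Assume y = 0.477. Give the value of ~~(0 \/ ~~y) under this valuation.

0.477

~y = 1 − 0.477 = 0.523
~~y = 1 − 0.523 = 0.477
0 \/ ~~y = max(0.000, 0.477) = 0.477
~(0 \/ ~~y) = 1 − 0.477 = 0.523
~~(0 \/ ~~y) = 1 − 0.523 = 0.477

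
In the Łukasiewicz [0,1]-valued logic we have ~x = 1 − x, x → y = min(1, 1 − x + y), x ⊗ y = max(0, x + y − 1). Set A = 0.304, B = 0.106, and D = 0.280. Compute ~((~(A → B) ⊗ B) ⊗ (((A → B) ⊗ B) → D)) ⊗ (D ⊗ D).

0.000

A → B = min(1, 1 − 0.304 + 0.106) = min(1, 0.802) = 0.802
~(A → B) = 1 − 0.802 = 0.198
~(A → B) ⊗ B = max(0, 0.198 + 0.106 − 1) = max(0, -0.696) = 0.000
(A → B) ⊗ B = max(0, 0.802 + 0.106 − 1) = max(0, -0.092) = 0.000
((A → B) ⊗ B) → D = min(1, 1 − 0.000 + 0.280) = min(1, 1.280) = 1.000
(~(A → B) ⊗ B) ⊗ (((A → B) ⊗ B) → D) = max(0, 0.000 + 1.000 − 1) = max(0, 0.000) = 0.000
~((~(A → B) ⊗ B) ⊗ (((A → B) ⊗ B) → D)) = 1 − 0.000 = 1.000
D ⊗ D = max(0, 0.280 + 0.280 − 1) = max(0, -0.440) = 0.000
~((~(A → B) ⊗ B) ⊗ (((A → B) ⊗ B) → D)) ⊗ (D ⊗ D) = max(0, 1.000 + 0.000 − 1) = max(0, 0.000) = 0.000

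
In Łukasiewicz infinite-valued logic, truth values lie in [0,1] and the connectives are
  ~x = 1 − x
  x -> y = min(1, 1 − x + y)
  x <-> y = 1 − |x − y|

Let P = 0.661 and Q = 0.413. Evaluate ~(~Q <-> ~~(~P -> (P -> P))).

~Q = 1 − 0.413 = 0.587
~P = 1 − 0.661 = 0.339
P -> P = min(1, 1 − 0.661 + 0.661) = min(1, 1.000) = 1.000
~P -> (P -> P) = min(1, 1 − 0.339 + 1.000) = min(1, 1.661) = 1.000
~(~P -> (P -> P)) = 1 − 1.000 = 0.000
~~(~P -> (P -> P)) = 1 − 0.000 = 1.000
~Q <-> ~~(~P -> (P -> P)) = 1 − |0.587 − 1.000| = 1 − 0.413 = 0.587
~(~Q <-> ~~(~P -> (P -> P))) = 1 − 0.587 = 0.413

0.413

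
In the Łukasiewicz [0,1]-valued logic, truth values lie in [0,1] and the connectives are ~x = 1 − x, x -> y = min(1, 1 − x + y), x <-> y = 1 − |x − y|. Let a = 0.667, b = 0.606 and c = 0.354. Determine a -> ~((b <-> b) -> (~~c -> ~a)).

0.354

b <-> b = 1 − |0.606 − 0.606| = 1 − 0.000 = 1.000
~c = 1 − 0.354 = 0.646
~~c = 1 − 0.646 = 0.354
~a = 1 − 0.667 = 0.333
~~c -> ~a = min(1, 1 − 0.354 + 0.333) = min(1, 0.979) = 0.979
(b <-> b) -> (~~c -> ~a) = min(1, 1 − 1.000 + 0.979) = min(1, 0.979) = 0.979
~((b <-> b) -> (~~c -> ~a)) = 1 − 0.979 = 0.021
a -> ~((b <-> b) -> (~~c -> ~a)) = min(1, 1 − 0.667 + 0.021) = min(1, 0.354) = 0.354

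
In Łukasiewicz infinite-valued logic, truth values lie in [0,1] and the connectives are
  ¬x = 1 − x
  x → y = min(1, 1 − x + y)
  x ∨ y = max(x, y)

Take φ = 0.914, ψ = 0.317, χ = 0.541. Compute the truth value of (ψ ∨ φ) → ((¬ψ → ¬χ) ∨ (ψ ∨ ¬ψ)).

ψ ∨ φ = max(0.317, 0.914) = 0.914
¬ψ = 1 − 0.317 = 0.683
¬χ = 1 − 0.541 = 0.459
¬ψ → ¬χ = min(1, 1 − 0.683 + 0.459) = min(1, 0.776) = 0.776
ψ ∨ ¬ψ = max(0.317, 0.683) = 0.683
(¬ψ → ¬χ) ∨ (ψ ∨ ¬ψ) = max(0.776, 0.683) = 0.776
(ψ ∨ φ) → ((¬ψ → ¬χ) ∨ (ψ ∨ ¬ψ)) = min(1, 1 − 0.914 + 0.776) = min(1, 0.862) = 0.862

0.862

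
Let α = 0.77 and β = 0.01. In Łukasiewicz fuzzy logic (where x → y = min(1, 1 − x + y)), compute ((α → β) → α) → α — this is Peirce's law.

0.77

α → β = min(1, 1 − 0.77 + 0.01) = min(1, 0.24) = 0.24
(α → β) → α = min(1, 1 − 0.24 + 0.77) = min(1, 1.53) = 1.00
((α → β) → α) → α = min(1, 1 − 1.00 + 0.77) = min(1, 0.77) = 0.77
(The value 0.77 < 1 shows this instance is not satisfied; not a Ł∞-tautology in general.)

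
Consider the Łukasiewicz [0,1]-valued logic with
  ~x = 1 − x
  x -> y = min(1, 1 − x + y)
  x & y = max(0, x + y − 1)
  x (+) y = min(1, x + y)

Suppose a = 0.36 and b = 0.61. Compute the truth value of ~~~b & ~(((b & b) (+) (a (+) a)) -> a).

~b = 1 − 0.61 = 0.39
~~b = 1 − 0.39 = 0.61
~~~b = 1 − 0.61 = 0.39
b & b = max(0, 0.61 + 0.61 − 1) = max(0, 0.22) = 0.22
a (+) a = min(1, 0.36 + 0.36) = min(1, 0.72) = 0.72
(b & b) (+) (a (+) a) = min(1, 0.22 + 0.72) = min(1, 0.94) = 0.94
((b & b) (+) (a (+) a)) -> a = min(1, 1 − 0.94 + 0.36) = min(1, 0.42) = 0.42
~(((b & b) (+) (a (+) a)) -> a) = 1 − 0.42 = 0.58
~~~b & ~(((b & b) (+) (a (+) a)) -> a) = max(0, 0.39 + 0.58 − 1) = max(0, -0.03) = 0.00

0.00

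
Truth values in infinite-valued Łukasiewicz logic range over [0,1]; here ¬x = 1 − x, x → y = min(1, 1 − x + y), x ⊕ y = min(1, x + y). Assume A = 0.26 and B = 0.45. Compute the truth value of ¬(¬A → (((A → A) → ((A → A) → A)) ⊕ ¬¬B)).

0.03

¬A = 1 − 0.26 = 0.74
A → A = min(1, 1 − 0.26 + 0.26) = min(1, 1.00) = 1.00
(A → A) → A = min(1, 1 − 1.00 + 0.26) = min(1, 0.26) = 0.26
(A → A) → ((A → A) → A) = min(1, 1 − 1.00 + 0.26) = min(1, 0.26) = 0.26
¬B = 1 − 0.45 = 0.55
¬¬B = 1 − 0.55 = 0.45
((A → A) → ((A → A) → A)) ⊕ ¬¬B = min(1, 0.26 + 0.45) = min(1, 0.71) = 0.71
¬A → (((A → A) → ((A → A) → A)) ⊕ ¬¬B) = min(1, 1 − 0.74 + 0.71) = min(1, 0.97) = 0.97
¬(¬A → (((A → A) → ((A → A) → A)) ⊕ ¬¬B)) = 1 − 0.97 = 0.03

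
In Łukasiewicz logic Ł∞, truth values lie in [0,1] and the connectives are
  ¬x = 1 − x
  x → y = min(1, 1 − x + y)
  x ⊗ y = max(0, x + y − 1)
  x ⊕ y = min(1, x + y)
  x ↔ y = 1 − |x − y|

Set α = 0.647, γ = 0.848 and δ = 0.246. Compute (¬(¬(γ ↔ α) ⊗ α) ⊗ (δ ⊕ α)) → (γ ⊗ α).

γ ↔ α = 1 − |0.848 − 0.647| = 1 − 0.201 = 0.799
¬(γ ↔ α) = 1 − 0.799 = 0.201
¬(γ ↔ α) ⊗ α = max(0, 0.201 + 0.647 − 1) = max(0, -0.152) = 0.000
¬(¬(γ ↔ α) ⊗ α) = 1 − 0.000 = 1.000
δ ⊕ α = min(1, 0.246 + 0.647) = min(1, 0.893) = 0.893
¬(¬(γ ↔ α) ⊗ α) ⊗ (δ ⊕ α) = max(0, 1.000 + 0.893 − 1) = max(0, 0.893) = 0.893
γ ⊗ α = max(0, 0.848 + 0.647 − 1) = max(0, 0.495) = 0.495
(¬(¬(γ ↔ α) ⊗ α) ⊗ (δ ⊕ α)) → (γ ⊗ α) = min(1, 1 − 0.893 + 0.495) = min(1, 0.602) = 0.602

0.602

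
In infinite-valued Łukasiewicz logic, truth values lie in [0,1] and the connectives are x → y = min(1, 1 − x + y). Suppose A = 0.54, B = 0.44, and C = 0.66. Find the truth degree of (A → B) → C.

A → B = min(1, 1 − 0.54 + 0.44) = min(1, 0.90) = 0.90
(A → B) → C = min(1, 1 − 0.90 + 0.66) = min(1, 0.76) = 0.76

0.76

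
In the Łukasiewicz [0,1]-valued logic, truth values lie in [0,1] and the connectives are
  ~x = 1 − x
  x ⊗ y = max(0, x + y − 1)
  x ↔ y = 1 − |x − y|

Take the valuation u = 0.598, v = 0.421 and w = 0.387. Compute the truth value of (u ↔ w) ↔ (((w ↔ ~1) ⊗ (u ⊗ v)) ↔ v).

0.790

u ↔ w = 1 − |0.598 − 0.387| = 1 − 0.211 = 0.789
~1 = 1 − 1.000 = 0.000
w ↔ ~1 = 1 − |0.387 − 0.000| = 1 − 0.387 = 0.613
u ⊗ v = max(0, 0.598 + 0.421 − 1) = max(0, 0.019) = 0.019
(w ↔ ~1) ⊗ (u ⊗ v) = max(0, 0.613 + 0.019 − 1) = max(0, -0.368) = 0.000
((w ↔ ~1) ⊗ (u ⊗ v)) ↔ v = 1 − |0.000 − 0.421| = 1 − 0.421 = 0.579
(u ↔ w) ↔ (((w ↔ ~1) ⊗ (u ⊗ v)) ↔ v) = 1 − |0.789 − 0.579| = 1 − 0.210 = 0.790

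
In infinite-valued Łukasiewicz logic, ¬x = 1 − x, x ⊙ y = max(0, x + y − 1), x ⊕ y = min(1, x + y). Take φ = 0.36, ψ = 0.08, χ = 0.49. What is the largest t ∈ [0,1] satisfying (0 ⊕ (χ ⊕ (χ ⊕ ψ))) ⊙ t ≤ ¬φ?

0.64

χ ⊕ ψ = min(1, 0.49 + 0.08) = min(1, 0.57) = 0.57
χ ⊕ (χ ⊕ ψ) = min(1, 0.49 + 0.57) = min(1, 1.06) = 1.00
0 ⊕ (χ ⊕ (χ ⊕ ψ)) = min(1, 0.00 + 1.00) = min(1, 1.00) = 1.00
So the left factor is 0 ⊕ (χ ⊕ (χ ⊕ ψ)) = 1.00.
¬φ = 1 − 0.36 = 0.64
So the right-hand bound is ¬φ = 0.64.
The residuum of the Łukasiewicz t-norm gives the supremum: min(1, 1 − 1.00 + 0.64).
1 − 1.00 + 0.64 = 0.64, so t = min(1, 0.64) = 0.64.
Check: 1.00 ⊙ 0.64 = max(0, 0.64) = 0.64 ≤ 0.64.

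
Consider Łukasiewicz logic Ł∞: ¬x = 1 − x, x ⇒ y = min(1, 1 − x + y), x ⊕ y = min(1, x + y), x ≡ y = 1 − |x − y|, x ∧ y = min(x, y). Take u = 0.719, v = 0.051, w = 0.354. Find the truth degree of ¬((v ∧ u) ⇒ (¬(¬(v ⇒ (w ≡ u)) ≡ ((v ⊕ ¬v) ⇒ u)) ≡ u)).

0.000

v ∧ u = min(0.051, 0.719) = 0.051
w ≡ u = 1 − |0.354 − 0.719| = 1 − 0.365 = 0.635
v ⇒ (w ≡ u) = min(1, 1 − 0.051 + 0.635) = min(1, 1.584) = 1.000
¬(v ⇒ (w ≡ u)) = 1 − 1.000 = 0.000
¬v = 1 − 0.051 = 0.949
v ⊕ ¬v = min(1, 0.051 + 0.949) = min(1, 1.000) = 1.000
(v ⊕ ¬v) ⇒ u = min(1, 1 − 1.000 + 0.719) = min(1, 0.719) = 0.719
¬(v ⇒ (w ≡ u)) ≡ ((v ⊕ ¬v) ⇒ u) = 1 − |0.000 − 0.719| = 1 − 0.719 = 0.281
¬(¬(v ⇒ (w ≡ u)) ≡ ((v ⊕ ¬v) ⇒ u)) = 1 − 0.281 = 0.719
¬(¬(v ⇒ (w ≡ u)) ≡ ((v ⊕ ¬v) ⇒ u)) ≡ u = 1 − |0.719 − 0.719| = 1 − 0.000 = 1.000
(v ∧ u) ⇒ (¬(¬(v ⇒ (w ≡ u)) ≡ ((v ⊕ ¬v) ⇒ u)) ≡ u) = min(1, 1 − 0.051 + 1.000) = min(1, 1.949) = 1.000
¬((v ∧ u) ⇒ (¬(¬(v ⇒ (w ≡ u)) ≡ ((v ⊕ ¬v) ⇒ u)) ≡ u)) = 1 − 1.000 = 0.000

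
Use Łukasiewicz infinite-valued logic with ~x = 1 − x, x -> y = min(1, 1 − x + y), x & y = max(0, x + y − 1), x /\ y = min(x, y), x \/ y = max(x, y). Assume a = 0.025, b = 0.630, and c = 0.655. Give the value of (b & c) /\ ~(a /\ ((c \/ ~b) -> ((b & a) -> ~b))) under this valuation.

b & c = max(0, 0.630 + 0.655 − 1) = max(0, 0.285) = 0.285
~b = 1 − 0.630 = 0.370
c \/ ~b = max(0.655, 0.370) = 0.655
b & a = max(0, 0.630 + 0.025 − 1) = max(0, -0.345) = 0.000
(b & a) -> ~b = min(1, 1 − 0.000 + 0.370) = min(1, 1.370) = 1.000
(c \/ ~b) -> ((b & a) -> ~b) = min(1, 1 − 0.655 + 1.000) = min(1, 1.345) = 1.000
a /\ ((c \/ ~b) -> ((b & a) -> ~b)) = min(0.025, 1.000) = 0.025
~(a /\ ((c \/ ~b) -> ((b & a) -> ~b))) = 1 − 0.025 = 0.975
(b & c) /\ ~(a /\ ((c \/ ~b) -> ((b & a) -> ~b))) = min(0.285, 0.975) = 0.285

0.285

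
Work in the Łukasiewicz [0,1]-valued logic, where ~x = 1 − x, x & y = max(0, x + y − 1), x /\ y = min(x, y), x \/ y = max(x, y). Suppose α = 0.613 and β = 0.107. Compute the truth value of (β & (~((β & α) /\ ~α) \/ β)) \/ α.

β & α = max(0, 0.107 + 0.613 − 1) = max(0, -0.280) = 0.000
~α = 1 − 0.613 = 0.387
(β & α) /\ ~α = min(0.000, 0.387) = 0.000
~((β & α) /\ ~α) = 1 − 0.000 = 1.000
~((β & α) /\ ~α) \/ β = max(1.000, 0.107) = 1.000
β & (~((β & α) /\ ~α) \/ β) = max(0, 0.107 + 1.000 − 1) = max(0, 0.107) = 0.107
(β & (~((β & α) /\ ~α) \/ β)) \/ α = max(0.107, 0.613) = 0.613

0.613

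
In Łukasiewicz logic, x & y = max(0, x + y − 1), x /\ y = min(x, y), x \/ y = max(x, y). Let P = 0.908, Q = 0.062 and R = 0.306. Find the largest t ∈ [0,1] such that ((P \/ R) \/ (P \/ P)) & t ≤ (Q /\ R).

0.154

P \/ R = max(0.908, 0.306) = 0.908
P \/ P = max(0.908, 0.908) = 0.908
(P \/ R) \/ (P \/ P) = max(0.908, 0.908) = 0.908
So the left factor is (P \/ R) \/ (P \/ P) = 0.908.
Q /\ R = min(0.062, 0.306) = 0.062
So the right-hand bound is Q /\ R = 0.062.
The residuum of the Łukasiewicz t-norm gives the supremum: min(1, 1 − 0.908 + 0.062).
1 − 0.908 + 0.062 = 0.154, so t = min(1, 0.154) = 0.154.
Check: 0.908 & 0.154 = max(0, 0.062) = 0.062 ≤ 0.062.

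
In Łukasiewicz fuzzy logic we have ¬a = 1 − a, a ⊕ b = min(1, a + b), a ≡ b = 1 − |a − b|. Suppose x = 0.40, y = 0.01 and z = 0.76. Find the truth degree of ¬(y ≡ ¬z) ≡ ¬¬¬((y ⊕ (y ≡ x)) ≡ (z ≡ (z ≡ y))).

¬z = 1 − 0.76 = 0.24
y ≡ ¬z = 1 − |0.01 − 0.24| = 1 − 0.23 = 0.77
¬(y ≡ ¬z) = 1 − 0.77 = 0.23
y ≡ x = 1 − |0.01 − 0.40| = 1 − 0.39 = 0.61
y ⊕ (y ≡ x) = min(1, 0.01 + 0.61) = min(1, 0.62) = 0.62
z ≡ y = 1 − |0.76 − 0.01| = 1 − 0.75 = 0.25
z ≡ (z ≡ y) = 1 − |0.76 − 0.25| = 1 − 0.51 = 0.49
(y ⊕ (y ≡ x)) ≡ (z ≡ (z ≡ y)) = 1 − |0.62 − 0.49| = 1 − 0.13 = 0.87
¬((y ⊕ (y ≡ x)) ≡ (z ≡ (z ≡ y))) = 1 − 0.87 = 0.13
¬¬((y ⊕ (y ≡ x)) ≡ (z ≡ (z ≡ y))) = 1 − 0.13 = 0.87
¬¬¬((y ⊕ (y ≡ x)) ≡ (z ≡ (z ≡ y))) = 1 − 0.87 = 0.13
¬(y ≡ ¬z) ≡ ¬¬¬((y ⊕ (y ≡ x)) ≡ (z ≡ (z ≡ y))) = 1 − |0.23 − 0.13| = 1 − 0.10 = 0.90

0.90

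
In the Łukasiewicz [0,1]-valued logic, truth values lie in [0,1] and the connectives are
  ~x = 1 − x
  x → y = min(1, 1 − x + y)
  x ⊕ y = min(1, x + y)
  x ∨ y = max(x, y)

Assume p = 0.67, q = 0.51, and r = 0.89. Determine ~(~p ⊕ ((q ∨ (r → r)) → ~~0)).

~p = 1 − 0.67 = 0.33
r → r = min(1, 1 − 0.89 + 0.89) = min(1, 1.00) = 1.00
q ∨ (r → r) = max(0.51, 1.00) = 1.00
~0 = 1 − 0.00 = 1.00
~~0 = 1 − 1.00 = 0.00
(q ∨ (r → r)) → ~~0 = min(1, 1 − 1.00 + 0.00) = min(1, 0.00) = 0.00
~p ⊕ ((q ∨ (r → r)) → ~~0) = min(1, 0.33 + 0.00) = min(1, 0.33) = 0.33
~(~p ⊕ ((q ∨ (r → r)) → ~~0)) = 1 − 0.33 = 0.67

0.67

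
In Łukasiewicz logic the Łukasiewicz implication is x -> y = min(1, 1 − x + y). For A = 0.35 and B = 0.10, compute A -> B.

A -> B = min(1, 1 − 0.35 + 0.10) = min(1, 0.75) = 0.75
For comparison, the Gödel implication (1 if x ≤ y else y) would give 0.10.

0.75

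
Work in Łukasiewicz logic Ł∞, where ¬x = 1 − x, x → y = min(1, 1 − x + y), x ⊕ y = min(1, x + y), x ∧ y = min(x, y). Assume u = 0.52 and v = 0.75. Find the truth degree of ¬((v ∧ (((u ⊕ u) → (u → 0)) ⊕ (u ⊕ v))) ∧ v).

0.25

u ⊕ u = min(1, 0.52 + 0.52) = min(1, 1.04) = 1.00
u → 0 = min(1, 1 − 0.52 + 0.00) = min(1, 0.48) = 0.48
(u ⊕ u) → (u → 0) = min(1, 1 − 1.00 + 0.48) = min(1, 0.48) = 0.48
u ⊕ v = min(1, 0.52 + 0.75) = min(1, 1.27) = 1.00
((u ⊕ u) → (u → 0)) ⊕ (u ⊕ v) = min(1, 0.48 + 1.00) = min(1, 1.48) = 1.00
v ∧ (((u ⊕ u) → (u → 0)) ⊕ (u ⊕ v)) = min(0.75, 1.00) = 0.75
(v ∧ (((u ⊕ u) → (u → 0)) ⊕ (u ⊕ v))) ∧ v = min(0.75, 0.75) = 0.75
¬((v ∧ (((u ⊕ u) → (u → 0)) ⊕ (u ⊕ v))) ∧ v) = 1 − 0.75 = 0.25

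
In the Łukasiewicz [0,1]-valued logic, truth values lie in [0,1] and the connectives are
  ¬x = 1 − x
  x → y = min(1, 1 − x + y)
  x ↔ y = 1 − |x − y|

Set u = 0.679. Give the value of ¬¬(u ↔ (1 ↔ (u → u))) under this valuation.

u → u = min(1, 1 − 0.679 + 0.679) = min(1, 1.000) = 1.000
1 ↔ (u → u) = 1 − |1.000 − 1.000| = 1 − 0.000 = 1.000
u ↔ (1 ↔ (u → u)) = 1 − |0.679 − 1.000| = 1 − 0.321 = 0.679
¬(u ↔ (1 ↔ (u → u))) = 1 − 0.679 = 0.321
¬¬(u ↔ (1 ↔ (u → u))) = 1 − 0.321 = 0.679

0.679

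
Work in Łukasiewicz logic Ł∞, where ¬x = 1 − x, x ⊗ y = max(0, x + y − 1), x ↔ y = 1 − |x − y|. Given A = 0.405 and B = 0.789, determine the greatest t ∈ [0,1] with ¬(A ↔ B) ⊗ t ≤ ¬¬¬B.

0.827

A ↔ B = 1 − |0.405 − 0.789| = 1 − 0.384 = 0.616
¬(A ↔ B) = 1 − 0.616 = 0.384
So the left factor is ¬(A ↔ B) = 0.384.
¬B = 1 − 0.789 = 0.211
¬¬B = 1 − 0.211 = 0.789
¬¬¬B = 1 − 0.789 = 0.211
So the right-hand bound is ¬¬¬B = 0.211.
The residuum of the Łukasiewicz t-norm gives the supremum: min(1, 1 − 0.384 + 0.211).
1 − 0.384 + 0.211 = 0.827, so t = min(1, 0.827) = 0.827.
Check: 0.384 ⊗ 0.827 = max(0, 0.211) = 0.211 ≤ 0.211.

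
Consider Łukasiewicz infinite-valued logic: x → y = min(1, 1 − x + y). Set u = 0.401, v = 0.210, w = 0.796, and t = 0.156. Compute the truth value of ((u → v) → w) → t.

u → v = min(1, 1 − 0.401 + 0.210) = min(1, 0.809) = 0.809
(u → v) → w = min(1, 1 − 0.809 + 0.796) = min(1, 0.987) = 0.987
((u → v) → w) → t = min(1, 1 − 0.987 + 0.156) = min(1, 0.169) = 0.169

0.169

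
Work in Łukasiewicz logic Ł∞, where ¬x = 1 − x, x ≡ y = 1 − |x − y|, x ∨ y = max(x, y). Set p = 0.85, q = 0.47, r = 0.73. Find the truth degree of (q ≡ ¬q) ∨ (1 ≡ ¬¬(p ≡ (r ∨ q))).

0.94

¬q = 1 − 0.47 = 0.53
q ≡ ¬q = 1 − |0.47 − 0.53| = 1 − 0.06 = 0.94
r ∨ q = max(0.73, 0.47) = 0.73
p ≡ (r ∨ q) = 1 − |0.85 − 0.73| = 1 − 0.12 = 0.88
¬(p ≡ (r ∨ q)) = 1 − 0.88 = 0.12
¬¬(p ≡ (r ∨ q)) = 1 − 0.12 = 0.88
1 ≡ ¬¬(p ≡ (r ∨ q)) = 1 − |1.00 − 0.88| = 1 − 0.12 = 0.88
(q ≡ ¬q) ∨ (1 ≡ ¬¬(p ≡ (r ∨ q))) = max(0.94, 0.88) = 0.94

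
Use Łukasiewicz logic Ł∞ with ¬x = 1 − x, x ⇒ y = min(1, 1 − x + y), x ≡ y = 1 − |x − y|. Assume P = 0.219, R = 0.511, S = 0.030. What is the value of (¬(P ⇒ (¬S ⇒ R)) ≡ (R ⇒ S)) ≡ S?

¬S = 1 − 0.030 = 0.970
¬S ⇒ R = min(1, 1 − 0.970 + 0.511) = min(1, 0.541) = 0.541
P ⇒ (¬S ⇒ R) = min(1, 1 − 0.219 + 0.541) = min(1, 1.322) = 1.000
¬(P ⇒ (¬S ⇒ R)) = 1 − 1.000 = 0.000
R ⇒ S = min(1, 1 − 0.511 + 0.030) = min(1, 0.519) = 0.519
¬(P ⇒ (¬S ⇒ R)) ≡ (R ⇒ S) = 1 − |0.000 − 0.519| = 1 − 0.519 = 0.481
(¬(P ⇒ (¬S ⇒ R)) ≡ (R ⇒ S)) ≡ S = 1 − |0.481 − 0.030| = 1 − 0.451 = 0.549

0.549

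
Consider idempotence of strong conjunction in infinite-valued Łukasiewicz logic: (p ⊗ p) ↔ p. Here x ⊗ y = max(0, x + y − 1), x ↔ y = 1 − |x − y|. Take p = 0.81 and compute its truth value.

0.81

p ⊗ p = max(0, 0.81 + 0.81 − 1) = max(0, 0.62) = 0.62
(p ⊗ p) ↔ p = 1 − |0.62 − 0.81| = 1 − 0.19 = 0.81
(The value 0.81 < 1 shows this instance is not satisfied; fails in Ł∞ since a ⊗ a = max(0, 2a−1) ≠ a in general.)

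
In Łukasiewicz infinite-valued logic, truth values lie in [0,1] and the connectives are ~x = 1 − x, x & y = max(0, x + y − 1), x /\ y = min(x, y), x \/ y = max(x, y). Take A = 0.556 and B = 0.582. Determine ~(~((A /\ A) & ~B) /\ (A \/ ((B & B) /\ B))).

A /\ A = min(0.556, 0.556) = 0.556
~B = 1 − 0.582 = 0.418
(A /\ A) & ~B = max(0, 0.556 + 0.418 − 1) = max(0, -0.026) = 0.000
~((A /\ A) & ~B) = 1 − 0.000 = 1.000
B & B = max(0, 0.582 + 0.582 − 1) = max(0, 0.164) = 0.164
(B & B) /\ B = min(0.164, 0.582) = 0.164
A \/ ((B & B) /\ B) = max(0.556, 0.164) = 0.556
~((A /\ A) & ~B) /\ (A \/ ((B & B) /\ B)) = min(1.000, 0.556) = 0.556
~(~((A /\ A) & ~B) /\ (A \/ ((B & B) /\ B))) = 1 − 0.556 = 0.444

0.444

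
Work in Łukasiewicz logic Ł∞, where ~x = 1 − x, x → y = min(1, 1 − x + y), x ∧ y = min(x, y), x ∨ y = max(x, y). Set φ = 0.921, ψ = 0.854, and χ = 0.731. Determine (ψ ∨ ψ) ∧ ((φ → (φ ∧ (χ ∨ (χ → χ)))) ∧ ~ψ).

ψ ∨ ψ = max(0.854, 0.854) = 0.854
χ → χ = min(1, 1 − 0.731 + 0.731) = min(1, 1.000) = 1.000
χ ∨ (χ → χ) = max(0.731, 1.000) = 1.000
φ ∧ (χ ∨ (χ → χ)) = min(0.921, 1.000) = 0.921
φ → (φ ∧ (χ ∨ (χ → χ))) = min(1, 1 − 0.921 + 0.921) = min(1, 1.000) = 1.000
~ψ = 1 − 0.854 = 0.146
(φ → (φ ∧ (χ ∨ (χ → χ)))) ∧ ~ψ = min(1.000, 0.146) = 0.146
(ψ ∨ ψ) ∧ ((φ → (φ ∧ (χ ∨ (χ → χ)))) ∧ ~ψ) = min(0.854, 0.146) = 0.146

0.146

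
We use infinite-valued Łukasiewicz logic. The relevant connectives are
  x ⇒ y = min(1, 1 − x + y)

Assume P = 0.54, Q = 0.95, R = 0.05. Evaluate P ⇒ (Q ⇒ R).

Q ⇒ R = min(1, 1 − 0.95 + 0.05) = min(1, 0.10) = 0.10
P ⇒ (Q ⇒ R) = min(1, 1 − 0.54 + 0.10) = min(1, 0.56) = 0.56

0.56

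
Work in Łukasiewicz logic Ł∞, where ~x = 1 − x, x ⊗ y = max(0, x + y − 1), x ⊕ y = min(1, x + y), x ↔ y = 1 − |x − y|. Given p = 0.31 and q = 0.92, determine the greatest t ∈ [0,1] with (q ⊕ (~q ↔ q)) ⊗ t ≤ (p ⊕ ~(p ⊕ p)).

~q = 1 − 0.92 = 0.08
~q ↔ q = 1 − |0.08 − 0.92| = 1 − 0.84 = 0.16
q ⊕ (~q ↔ q) = min(1, 0.92 + 0.16) = min(1, 1.08) = 1.00
So the left factor is q ⊕ (~q ↔ q) = 1.00.
p ⊕ p = min(1, 0.31 + 0.31) = min(1, 0.62) = 0.62
~(p ⊕ p) = 1 − 0.62 = 0.38
p ⊕ ~(p ⊕ p) = min(1, 0.31 + 0.38) = min(1, 0.69) = 0.69
So the right-hand bound is p ⊕ ~(p ⊕ p) = 0.69.
The residuum of the Łukasiewicz t-norm gives the supremum: min(1, 1 − 1.00 + 0.69).
1 − 1.00 + 0.69 = 0.69, so t = min(1, 0.69) = 0.69.
Check: 1.00 ⊗ 0.69 = max(0, 0.69) = 0.69 ≤ 0.69.

0.69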